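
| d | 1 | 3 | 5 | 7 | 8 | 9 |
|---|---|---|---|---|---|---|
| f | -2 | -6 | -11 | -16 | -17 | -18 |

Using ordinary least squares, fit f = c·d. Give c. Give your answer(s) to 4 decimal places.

XᵀX·[c]ᵀ = Xᵀf reads: 229·c = -485.
(Σd·d = 229, Σd·f = -485.)
c = (-485)/229 = -2.1179.

c = -2.1179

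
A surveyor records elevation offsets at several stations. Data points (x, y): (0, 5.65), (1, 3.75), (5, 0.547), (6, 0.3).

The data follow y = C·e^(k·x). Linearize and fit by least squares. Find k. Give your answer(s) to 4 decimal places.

k = -0.4868

Taking logs, ln y = k·x + ln C, so regress ln y on x.
Σx = 12.0000, Σ(x)² = 62.0000, Σln y = 1.2461, Σx·ln y = -8.9186.
Normal system: [[62.0000, 12.0000]; [12.0000, 4]]·[k, ln C]ᵀ = [-8.9186, 1.2461]ᵀ.
Slope k = (n·Σx·ln y − Σx·Σln y)/(n·Σ(x)² − (Σx)²) = (4·-8.9186 − 12.0000·1.2461)/104.0000 = -0.48681; ln C = (Σln y − k·Σx)/n = 1.77196.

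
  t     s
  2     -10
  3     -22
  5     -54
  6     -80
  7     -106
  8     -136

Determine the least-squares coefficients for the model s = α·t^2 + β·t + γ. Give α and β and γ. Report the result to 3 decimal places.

α = -1.955, β = -1.502, γ = 0.686

Setting ∂/∂α … = 0 gives: 8515·α + 1231·β + 187·γ = -18366;  1231·α + 187·β + 31·γ = -2666;  187·α + 31·β + 6·γ = -408.
Inverting the 3×3 Gram matrix, [α, β, γ]ᵀ = [-821/420, -631/420, 24/35]ᵀ.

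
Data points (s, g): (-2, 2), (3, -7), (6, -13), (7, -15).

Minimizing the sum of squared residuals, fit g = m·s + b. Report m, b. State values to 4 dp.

Setting ∂/∂m … = 0 gives: 98·m + 14·b = -208;  14·m + 4·b = -33.
(Σs·s = 98, Σs = 14, Σ1 = 4, Σs·g = -208, Σg = -33.)
det = 98·4 − 14² = 196.
m = ((-208)·4 − 14·(-33))/196 = -185/98; b = (98·(-33) − 14·(-208))/196 = -23/14.

m = -1.8878, b = -1.6429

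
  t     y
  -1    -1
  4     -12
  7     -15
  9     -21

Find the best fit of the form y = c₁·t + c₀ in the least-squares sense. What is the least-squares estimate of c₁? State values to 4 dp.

c₁ = -1.9075

Normal-equation sums: Σt·t = 147, Σt = 19, Σ1 = 4.
And Σt·y = -341, Σy = -49.
Eliminating c₀: 4·(row 1) − 19·(row 2) gives 227·c₁ = 4·(-341) − 19·(-49) = -433, so c₁ = -433/227.
Then c₀ = ((-49) − 19·(-433/227))/4 = -724/227.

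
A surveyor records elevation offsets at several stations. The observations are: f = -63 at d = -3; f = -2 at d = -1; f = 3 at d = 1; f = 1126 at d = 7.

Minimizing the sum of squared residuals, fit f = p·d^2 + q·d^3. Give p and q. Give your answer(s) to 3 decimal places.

From the data, Σd^2·d^2 = 2484, Σd^2·d^3 = 16564, Σd^3·d^3 = 118380.
Moment sums: Σd^2·f = 54608, Σd^3·f = 387924.
So AᵀA·[p, q]ᵀ = Aᵀf: [[2484, 16564]; [16564, 118380]]·[p, q]ᵀ = [54608, 387924]ᵀ.
Eliminating q: 118380·(row 1) − 16564·(row 2) gives 19689824·p = 118380·54608 − 16564·387924 = 38921904, so p = 5697/2882.
Then q = (387924 − 16564·(5697/2882))/118380 = 8647/2882.

p = 1.977, q = 3.000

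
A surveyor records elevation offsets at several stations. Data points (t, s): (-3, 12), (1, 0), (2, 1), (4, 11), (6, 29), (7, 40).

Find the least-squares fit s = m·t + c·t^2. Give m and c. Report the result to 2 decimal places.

m = -1.12, c = 0.98

Forming XᵀX = [[115, 605]; [605, 4051]] and Xᵀs = [464, 3292]ᵀ gives XᵀX·[m, c]ᵀ = Xᵀs.
Eliminating c: 4051·(row 1) − 605·(row 2) gives 99840·m = 4051·464 − 605·3292 = -111996, so m = -9333/8320.
Then c = (3292 − 605·(-9333/8320))/4051 = 1631/1664.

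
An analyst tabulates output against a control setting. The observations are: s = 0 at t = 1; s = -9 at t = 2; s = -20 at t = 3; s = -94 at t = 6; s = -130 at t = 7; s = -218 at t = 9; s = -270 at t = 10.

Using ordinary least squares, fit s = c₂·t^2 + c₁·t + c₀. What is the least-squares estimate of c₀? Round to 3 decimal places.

c₀ = 1.586

With design matrix X, XᵀX = [[20356, 2324, 280]; [2324, 280, 38]; [280, 38, 7]] and Xᵀs = [-54628, -6214, -741]ᵀ.
Row-reducing yields c₂ = -278/99, c₁ = 89/99, c₀ = 157/99.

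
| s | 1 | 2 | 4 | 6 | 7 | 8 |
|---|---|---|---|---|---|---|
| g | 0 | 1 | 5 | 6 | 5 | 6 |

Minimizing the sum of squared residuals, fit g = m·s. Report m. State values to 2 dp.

m = 0.83

Entries of AᵀA: Σs·s = 170.
Moment sums: Σs·g = 141.
Normal equations: [[170]]·[m]ᵀ = [141]ᵀ.
Hence m = 141 / 170 ≈ 0.829412.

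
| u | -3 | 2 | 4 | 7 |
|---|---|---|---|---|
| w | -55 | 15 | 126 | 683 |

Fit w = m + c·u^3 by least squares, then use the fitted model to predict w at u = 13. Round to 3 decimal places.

ŵ = 4380.897

MᵀM·[m, c]ᵀ = Mᵀw reads: 4·m + 388·c = 769;  388·m + 122538·c = 243938.
Δ = 4·122538 − 388² = 339608.
m = (769·122538 − 388·243938)/339608 = -208111/169804; c = (4·243938 − 388·769)/339608 = 169345/84902.
At u = 13: ŵ = (-208111/169804)·(1) + (169345/84902)·(2197) = 743893819/169804.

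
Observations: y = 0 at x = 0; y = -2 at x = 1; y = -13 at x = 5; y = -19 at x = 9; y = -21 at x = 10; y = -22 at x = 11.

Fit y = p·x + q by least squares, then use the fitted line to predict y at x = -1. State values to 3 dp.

ŷ = 1.417

Normal-equation sums: Σx·x = 328, Σx = 36, Σ1 = 6.
Right-hand side: Σx·y = -690, Σy = -77.
AᵀA·[p, q]ᵀ = Aᵀy becomes [[328, 36]; [36, 6]]·[p, q]ᵀ = [-690, -77]ᵀ.
Δ = 328·6 − 36² = 672.
p = ((-690)·6 − 36·(-77))/672 = -57/28; q = (328·(-77) − 36·(-690))/672 = -13/21.
At x = -1: ŷ = (-57/28)·(-1) + (-13/21)·(1) = 17/12.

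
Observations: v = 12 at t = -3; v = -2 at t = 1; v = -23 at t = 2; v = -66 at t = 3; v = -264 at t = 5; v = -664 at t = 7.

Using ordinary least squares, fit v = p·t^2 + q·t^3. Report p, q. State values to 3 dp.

Normal-equation sums: Σt^2·t^2 = 3205, Σt^2·t^3 = 19965, Σt^3·t^3 = 134797.
And Σt^2·v = -39716, Σt^3·v = -263044.
Eliminating q: 134797·(row 1) − 19965·(row 2) gives 33423160·p = 134797·(-39716) − 19965·(-263044) = -101924192, so p = -12740524/4177895.
Then q = ((-263044) − 19965·(-12740524/4177895))/134797 = -1253152/835579.

p = -3.050, q = -1.500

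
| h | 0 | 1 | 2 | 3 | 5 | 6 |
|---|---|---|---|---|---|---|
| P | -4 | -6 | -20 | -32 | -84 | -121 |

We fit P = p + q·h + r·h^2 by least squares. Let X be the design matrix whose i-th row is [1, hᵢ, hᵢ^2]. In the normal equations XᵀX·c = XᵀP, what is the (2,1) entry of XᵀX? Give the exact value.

17

Row 2 ↔ basis h, column 1 ↔ basis 1, so (XᵀX)_{2,1} = Σᵢ h = (0)·(1) + (1)·(1) + (2)·(1) + (3)·(1) + (5)·(1) + (6)·(1) = 17.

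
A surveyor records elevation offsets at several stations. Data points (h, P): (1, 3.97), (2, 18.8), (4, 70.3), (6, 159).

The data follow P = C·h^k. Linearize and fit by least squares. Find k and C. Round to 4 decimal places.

Taking logs, ln P = k·ln h + ln C, so regress ln P on ln h.
Σln h = 3.8712, Σ(ln h)² = 5.6127, Σln P = 13.6343, Σln h·ln P = 17.0114.
Normal system: [[5.6127, 3.8712]; [3.8712, 4]]·[k, ln C]ᵀ = [17.0114, 13.6343]ᵀ.
Slope k = (n·Σln h·ln P − Σln h·Σln P)/(n·Σ(ln h)² − (Σln h)²) = (4·17.0114 − 3.8712·13.6343)/7.4645 = 2.04498; ln C = (Σln P − k·Σln h)/n = 1.42945, so C = exp(1.42945) = 4.17638.

k = 2.0450, C = 4.1764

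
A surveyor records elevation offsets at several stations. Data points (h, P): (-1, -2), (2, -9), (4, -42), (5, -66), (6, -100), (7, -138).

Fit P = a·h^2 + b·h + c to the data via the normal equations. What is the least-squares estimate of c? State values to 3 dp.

c = 1.792

AᵀA·[a, b, c]ᵀ = AᵀP reads: 4595·a + 755·b + 131·c = -12722;  755·a + 131·b + 23·c = -2080;  131·a + 23·b + 6·c = -357.
Inverting the 3×3 Gram matrix, [a, b, c]ᵀ = [-8501/2832, 3137/2832, 423/236]ᵀ.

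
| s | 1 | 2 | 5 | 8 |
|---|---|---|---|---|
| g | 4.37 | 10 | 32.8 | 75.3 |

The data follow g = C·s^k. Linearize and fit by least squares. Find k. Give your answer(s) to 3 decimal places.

k = 1.351

Let Y = ln g. Fitting Y = k·ln s + ln C by least squares:
Over the data: Σln s = 4.3820, Σ(ln s)² = 7.3948, Σln g = 11.5893, Σln s·ln g = 16.1999.
Normal system: [[7.3948, 4.3820]; [4.3820, 4]]·[k, ln C]ᵀ = [16.1999, 11.5893]ᵀ.
Δ = 7.3948·4 − (4.3820)² = 10.3771; k = (16.1999·4 − 4.3820·11.5893)/10.3771 = 1.35059, ln C = (7.3948·11.5893 − 4.3820·16.1999)/10.3771 = 1.41773.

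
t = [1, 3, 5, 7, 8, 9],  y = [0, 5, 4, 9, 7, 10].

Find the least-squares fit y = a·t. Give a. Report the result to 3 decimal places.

a = 1.066

AᵀA·[a]ᵀ = Aᵀy reads: 229·a = 244.
Hence a = 244 / 229 ≈ 1.0655.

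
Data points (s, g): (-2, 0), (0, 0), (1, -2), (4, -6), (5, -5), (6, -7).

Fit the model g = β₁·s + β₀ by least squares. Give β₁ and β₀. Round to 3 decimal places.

β₁ = -0.939, β₀ = -1.142

With design matrix A, AᵀA = [[82, 14]; [14, 6]] and Aᵀg = [-93, -20]ᵀ.
Δ = 82·6 − 14² = 296.
β₁ = ((-93)·6 − 14·(-20))/296 = -139/148; β₀ = (82·(-20) − 14·(-93))/296 = -169/148.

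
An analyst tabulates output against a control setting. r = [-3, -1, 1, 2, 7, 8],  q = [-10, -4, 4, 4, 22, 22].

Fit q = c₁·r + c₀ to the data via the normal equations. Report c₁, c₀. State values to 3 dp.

Compute the Gram sums: Σr·r = 128, Σr = 14, Σ1 = 6.
For Mᵀq: Σr·q = 376, Σq = 38.
MᵀM·[c₁, c₀]ᵀ = Mᵀq becomes [[128, 14]; [14, 6]]·[c₁, c₀]ᵀ = [376, 38]ᵀ.
Eliminating c₀: 6·(row 1) − 14·(row 2) gives 572·c₁ = 6·376 − 14·38 = 1724, so c₁ = 431/143.
Then c₀ = (38 − 14·(431/143))/6 = -100/143.

c₁ = 3.014, c₀ = -0.699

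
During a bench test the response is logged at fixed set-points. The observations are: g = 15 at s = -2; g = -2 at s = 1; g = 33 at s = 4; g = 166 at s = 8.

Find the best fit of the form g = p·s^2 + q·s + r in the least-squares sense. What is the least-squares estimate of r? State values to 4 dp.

r = -2.6850

Compute the Gram sums: Σs^2·s^2 = 4369, Σs^2·s = 569, Σs^2 = 85, Σs·s = 85, Σs = 11, Σ1 = 4.
Moment sums: Σs^2·g = 11210, Σs·g = 1428, Σg = 212.
So MᵀM·[p, q, r]ᵀ = Mᵀg: [[4369, 569, 85]; [569, 85, 11]; [85, 11, 4]]·[p, q, r]ᵀ = [11210, 1428, 212]ᵀ.
Solving the 3×3 system (Gaussian elimination) gives p = 18625/6204, q = -18295/6204, r = -8329/3102.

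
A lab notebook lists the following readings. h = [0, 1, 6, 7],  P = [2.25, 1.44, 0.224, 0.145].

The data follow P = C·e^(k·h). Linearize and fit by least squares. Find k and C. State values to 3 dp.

k = -0.385, C = 2.192

Let Y = ln P. Fitting Y = k·h + ln C by least squares:
XᵀX = [[86.0000, 14.0000]; [14.0000, 4]], rhs = [-22.1292, -2.2516]ᵀ  (here Σh = 14.0000, Σ(h)² = 86.0000, Σln P = -2.2516, Σh·ln P = -22.1292).
Δ = 86.0000·4 − (14.0000)² = 148.0000; k = (-22.1292·4 − 14.0000·-2.2516)/148.0000 = -0.38510, ln C = (86.0000·-2.2516 − 14.0000·-22.1292)/148.0000 = 0.78496, so C = exp(0.78496) = 2.19232.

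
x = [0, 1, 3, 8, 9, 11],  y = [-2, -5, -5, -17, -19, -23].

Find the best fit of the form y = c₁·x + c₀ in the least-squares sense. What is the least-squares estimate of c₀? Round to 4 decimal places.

c₀ = -1.6392

The normal system MᵀM·[c₁, c₀]ᵀ = Mᵀy is [[276, 32]; [32, 6]]·[c₁, c₀]ᵀ = [-580, -71]ᵀ.
Eliminating c₀: 6·(row 1) − 32·(row 2) gives 632·c₁ = 6·(-580) − 32·(-71) = -1208, so c₁ = -151/79.
Then c₀ = ((-71) − 32·(-151/79))/6 = -259/158.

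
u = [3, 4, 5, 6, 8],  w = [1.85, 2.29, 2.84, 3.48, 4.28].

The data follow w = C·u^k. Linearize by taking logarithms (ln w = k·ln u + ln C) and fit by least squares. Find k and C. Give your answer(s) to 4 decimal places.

With ln wᵢ as the transformed response and ln uᵢ as the regressor:
Over the data: Σln u = 7.9655, Σ(ln u)² = 13.2535, Σln w = 5.1885, Σln u·ln w = 8.7622.
Normal system: [[13.2535, 7.9655]; [7.9655, 5]]·[k, ln C]ᵀ = [8.7622, 5.1885]ᵀ.
Slope k = (n·Σln u·ln w − Σln u·Σln w)/(n·Σ(ln u)² − (Σln u)²) = (5·8.7622 − 7.9655·5.1885)/2.8177 = 0.88069; ln C = (Σln w − k·Σln u)/n = -0.36532, so C = exp(-0.36532) = 0.69397.

k = 0.8807, C = 0.6940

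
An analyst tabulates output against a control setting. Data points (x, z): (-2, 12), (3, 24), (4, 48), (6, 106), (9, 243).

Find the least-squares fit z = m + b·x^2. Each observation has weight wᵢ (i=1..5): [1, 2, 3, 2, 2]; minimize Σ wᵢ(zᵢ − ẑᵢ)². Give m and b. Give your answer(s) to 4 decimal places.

m = -1.4344, b = 3.0143

Compute the Gram sums: Σwᵢ·1 = 10, Σwᵢ·x^2 = 304, Σwᵢ·x^2·x^2 = 16660.
Right-hand side: Σwᵢ·z = 902, Σwᵢ·x^2·z = 49782.
MᵀWM·[m, b]ᵀ = MᵀWz becomes [[10, 304]; [304, 16660]]·[m, b]ᵀ = [902, 49782]ᵀ.
det = 10·16660 − 304² = 74184.
m = (902·16660 − 304·49782)/74184 = -13301/9273; b = (10·49782 − 304·902)/74184 = 55903/18546.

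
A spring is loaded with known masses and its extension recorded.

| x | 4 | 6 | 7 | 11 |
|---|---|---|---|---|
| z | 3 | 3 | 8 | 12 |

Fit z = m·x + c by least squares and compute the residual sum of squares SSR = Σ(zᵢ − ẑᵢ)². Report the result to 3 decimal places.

Entries of MᵀM: Σx·x = 222, Σx = 28, Σ1 = 4.
And Σx·z = 218, Σz = 26.
Δ = 222·4 − 28² = 104.
m = (218·4 − 28·26)/104 = 18/13; c = (222·26 − 28·218)/104 = -83/26.
Residuals: 17/26, -55/26, 3/2, -1/26; SSR = 93/13.

SSR = 7.154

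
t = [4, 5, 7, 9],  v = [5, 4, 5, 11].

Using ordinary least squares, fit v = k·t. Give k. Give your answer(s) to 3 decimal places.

k = 1.018

Forming AᵀA = [[171]] and Aᵀv = [174]ᵀ gives AᵀA·[k]ᵀ = Aᵀv.
Hence k = 174 / 171 ≈ 1.01754.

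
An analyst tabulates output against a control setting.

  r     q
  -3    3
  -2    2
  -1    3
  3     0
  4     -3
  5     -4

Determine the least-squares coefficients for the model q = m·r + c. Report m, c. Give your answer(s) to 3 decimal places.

m = -0.845, c = 1.011

Sums needed: Σr·r = 64, Σr = 6, Σ1 = 6.
Right-hand side: Σr·q = -48, Σq = 1.
det = 64·6 − 6² = 348.
m = ((-48)·6 − 6·1)/348 = -49/58; c = (64·1 − 6·(-48))/348 = 88/87.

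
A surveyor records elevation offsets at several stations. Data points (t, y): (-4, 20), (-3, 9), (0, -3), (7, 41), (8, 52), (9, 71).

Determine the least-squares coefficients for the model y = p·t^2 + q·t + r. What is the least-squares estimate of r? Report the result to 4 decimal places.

Entries of AᵀA: Σt^2·t^2 = 13395, Σt^2·t = 1493, Σt^2 = 219, Σt·t = 219, Σt = 17, Σ1 = 6.
For Aᵀy: Σt^2·y = 11489, Σt·y = 1235, Σy = 190.
Normal equations: [[13395, 1493, 219]; [1493, 219, 17]; [219, 17, 6]]·[p, q, r]ᵀ = [11489, 1235, 190]ᵀ.
Solving the 3×3 system (Gaussian elimination) gives p = 5104/4845, q = -10516/8075, r = -74969/24225.

r = -3.0947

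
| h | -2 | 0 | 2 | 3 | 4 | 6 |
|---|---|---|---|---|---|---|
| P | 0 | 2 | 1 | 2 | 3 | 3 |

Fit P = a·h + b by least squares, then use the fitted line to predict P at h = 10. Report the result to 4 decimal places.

AᵀA·[a, b]ᵀ = AᵀP reads: 69·a + 13·b = 38;  13·a + 6·b = 11.
(Σh·h = 69, Σh = 13, Σ1 = 6, Σh·P = 38, ΣP = 11.)
det = 69·6 − 13² = 245.
a = (38·6 − 13·11)/245 = 17/49; b = (69·11 − 13·38)/245 = 53/49.
At h = 10: P̂ = (17/49)·(10) + (53/49)·(1) = 223/49.

P̂ = 4.5510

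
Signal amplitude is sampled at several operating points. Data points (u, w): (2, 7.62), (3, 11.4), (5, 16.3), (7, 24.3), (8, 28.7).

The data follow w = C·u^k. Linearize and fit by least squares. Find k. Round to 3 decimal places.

Taking logs, ln w = k·ln u + ln C, so regress ln w on ln u.
Σln u = 7.4265, Σ(ln u)² = 12.3883, Σln w = 13.8029, Σln u·ln w = 21.7623.
Normal system: [[12.3883, 7.4265]; [7.4265, 5]]·[k, ln C]ᵀ = [21.7623, 13.8029]ᵀ.
Slope k = (n·Σln u·ln w − Σln u·Σln w)/(n·Σ(ln u)² − (Σln u)²) = (5·21.7623 − 7.4265·13.8029)/6.7880 = 0.92859; ln C = (Σln w − k·Σln u)/n = 1.38135.

k = 0.929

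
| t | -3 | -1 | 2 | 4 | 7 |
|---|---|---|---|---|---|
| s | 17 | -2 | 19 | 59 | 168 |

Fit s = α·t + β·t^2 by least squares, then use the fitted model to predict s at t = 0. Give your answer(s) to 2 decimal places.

Sums needed: Σt·t = 79, Σt·t^2 = 387, Σt^2·t^2 = 2755.
And Σt·s = 1401, Σt^2·s = 9403.
Eliminating β: 2755·(row 1) − 387·(row 2) gives 67876·α = 2755·1401 − 387·9403 = 220794, so α = 110397/33938.
Then β = (9403 − 387·(110397/33938))/2755 = 100325/33938.
At t = 0: ŝ = (110397/33938)·(0) + (100325/33938)·(0) = 0.

ŝ = 0.00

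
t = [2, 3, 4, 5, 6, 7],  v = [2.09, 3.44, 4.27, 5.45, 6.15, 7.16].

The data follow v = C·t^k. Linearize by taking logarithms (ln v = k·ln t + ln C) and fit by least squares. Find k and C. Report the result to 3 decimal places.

Let Y = ln v. Fitting Y = k·ln t + ln C by least squares:
Σln t = 8.5252, Σ(ln t)² = 13.1965, Σln v = 8.9048, Σln t·ln v = 13.6948.
Equations: 13.1965·k + 8.5252·ln C = 13.6948;  8.5252·k + 6·ln C = 8.9048.
Solving (det = 6.5005): k = 0.96205, ln C = 0.11720, so C = exp(0.11720) = 1.12434.

k = 0.962, C = 1.124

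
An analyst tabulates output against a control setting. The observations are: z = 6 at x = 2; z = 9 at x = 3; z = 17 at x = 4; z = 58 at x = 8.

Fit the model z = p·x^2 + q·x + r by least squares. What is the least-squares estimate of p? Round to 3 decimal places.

With design matrix M, MᵀM = [[4449, 611, 93]; [611, 93, 17]; [93, 17, 4]] and Mᵀz = [4089, 571, 90]ᵀ.
Inverting the 3×3 Gram matrix, [p, q, r]ᵀ = [37/44, 15/44, 3/2]ᵀ.

p = 0.841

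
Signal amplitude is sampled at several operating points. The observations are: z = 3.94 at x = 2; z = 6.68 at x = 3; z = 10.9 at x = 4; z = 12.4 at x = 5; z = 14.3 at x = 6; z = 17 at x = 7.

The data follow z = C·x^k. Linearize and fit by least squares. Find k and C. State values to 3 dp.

k = 1.160, C = 1.878

Let Y = ln z. Fitting Y = k·ln x + ln C by least squares:
XᵀX = [[13.1965, 8.5252]; [8.5252, 6]], rhs = [20.6802, 13.6702]ᵀ  (here Σln x = 8.5252, Σ(ln x)² = 13.1965, Σln z = 13.6702, Σln x·ln z = 20.6802).
Δ = 13.1965·6 − (8.5252)² = 6.5005; k = (20.6802·6 − 8.5252·13.6702)/6.5005 = 1.15992, ln C = (13.1965·13.6702 − 8.5252·20.6802)/6.5005 = 0.63029, so C = exp(0.63029) = 1.87816.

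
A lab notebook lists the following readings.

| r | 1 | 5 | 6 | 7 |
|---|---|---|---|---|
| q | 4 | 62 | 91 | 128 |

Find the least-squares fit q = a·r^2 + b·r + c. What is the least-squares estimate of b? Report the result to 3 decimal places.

Normal-equation sums: Σr^2·r^2 = 4323, Σr^2·r = 685, Σr^2 = 111, Σr·r = 111, Σr = 19, Σ1 = 4.
For Xᵀq: Σr^2·q = 11102, Σr·q = 1756, Σq = 285.
XᵀX·[a, b, c]ᵀ = Xᵀq becomes [[4323, 685, 111]; [685, 111, 19]; [111, 19, 4]]·[a, b, c]ᵀ = [11102, 1756, 285]ᵀ.
Solving the 3×3 system (Gaussian elimination) gives a = 255/82, b = -349/82, c = 212/41.

b = -4.256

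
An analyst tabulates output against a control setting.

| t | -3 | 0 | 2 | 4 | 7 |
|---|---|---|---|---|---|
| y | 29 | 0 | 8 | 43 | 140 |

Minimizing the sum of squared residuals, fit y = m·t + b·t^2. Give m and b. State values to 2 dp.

m = -1.02, b = 2.99

The normal equations are: 78·m + 388·b = 1081;  388·m + 2754·b = 7841.
(Σt·t = 78, Σt·t^2 = 388, Σt^2·t^2 = 2754, Σt·y = 1081, Σt^2·y = 7841.)
Eliminating b: 2754·(row 1) − 388·(row 2) gives 64268·m = 2754·1081 − 388·7841 = -65234, so m = -32617/32134.
Then b = (7841 − 388·(-32617/32134))/2754 = 96085/32134.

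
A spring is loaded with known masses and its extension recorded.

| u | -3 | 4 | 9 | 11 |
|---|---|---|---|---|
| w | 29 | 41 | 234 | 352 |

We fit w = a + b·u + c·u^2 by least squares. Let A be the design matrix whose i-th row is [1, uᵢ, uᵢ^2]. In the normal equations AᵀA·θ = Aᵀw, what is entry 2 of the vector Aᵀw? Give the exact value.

Entry 2 ↔ basis u, so (Aᵀw)_{2} = Σᵢ (u)·wᵢ = (-3)·(29) + (4)·(41) + (9)·(234) + (11)·(352) = 6055.

6055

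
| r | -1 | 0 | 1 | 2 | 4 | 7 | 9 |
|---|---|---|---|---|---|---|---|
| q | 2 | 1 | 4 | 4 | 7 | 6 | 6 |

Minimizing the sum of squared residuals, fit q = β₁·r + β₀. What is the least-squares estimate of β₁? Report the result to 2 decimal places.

β₁ = 0.48

AᵀA·[β₁, β₀]ᵀ = Aᵀq reads: 152·β₁ + 22·β₀ = 134;  22·β₁ + 7·β₀ = 30.
(Σr·r = 152, Σr = 22, Σ1 = 7, Σr·q = 134, Σq = 30.)
Eliminating β₀: 7·(row 1) − 22·(row 2) gives 580·β₁ = 7·134 − 22·30 = 278, so β₁ = 139/290.
Then β₀ = (30 − 22·(139/290))/7 = 403/145.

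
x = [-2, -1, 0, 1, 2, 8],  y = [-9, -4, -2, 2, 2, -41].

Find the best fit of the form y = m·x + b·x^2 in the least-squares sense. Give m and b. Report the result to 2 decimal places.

m = 2.76, b = -0.98

The normal system MᵀM·[m, b]ᵀ = Mᵀy is [[74, 512]; [512, 4130]]·[m, b]ᵀ = [-300, -2654]ᵀ.
det = 74·4130 − 512² = 43476.
m = ((-300)·4130 − 512·(-2654))/43476 = 29962/10869; b = (74·(-2654) − 512·(-300))/43476 = -10699/10869.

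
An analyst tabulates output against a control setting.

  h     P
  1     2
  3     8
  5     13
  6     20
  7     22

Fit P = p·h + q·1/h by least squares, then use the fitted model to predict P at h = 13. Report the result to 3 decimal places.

P̂ = 40.229

The normal system MᵀM·[p, q]ᵀ = MᵀP is [[120, 5]; [5, 52889/44100]]·[p, q]ᵀ = [365, 481/35]ᵀ.
Eliminating q: (52889/44100)·(row 1) − 5·(row 2) gives (87403/735)·p = (52889/44100)·365 − 5·(481/35) = 3254837/8820, so p = 3254837/1048836.
Then q = ((481/35) − 5·(3254837/1048836))/(52889/44100) = -129255/87403.
At h = 13: P̂ = (3254837/1048836)·(13) + (-129255/87403)·(1/13) = 548516393/13634868.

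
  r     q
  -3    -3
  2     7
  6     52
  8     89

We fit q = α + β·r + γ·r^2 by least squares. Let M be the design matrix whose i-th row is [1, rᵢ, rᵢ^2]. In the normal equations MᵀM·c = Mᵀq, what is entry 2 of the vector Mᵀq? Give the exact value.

Entry 2 ↔ basis r, so (Mᵀq)_{2} = Σᵢ (r)·qᵢ = (-3)·(-3) + (2)·(7) + (6)·(52) + (8)·(89) = 1047.

1047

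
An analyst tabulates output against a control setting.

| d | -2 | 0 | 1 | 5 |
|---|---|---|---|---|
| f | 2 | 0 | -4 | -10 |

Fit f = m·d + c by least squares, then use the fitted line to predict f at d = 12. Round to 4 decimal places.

f̂ = -22.4615

Sums needed: Σd·d = 30, Σd = 4, Σ1 = 4.
For Xᵀf: Σd·f = -58, Σf = -12.
Δ = 30·4 − 4² = 104.
m = ((-58)·4 − 4·(-12))/104 = -23/13; c = (30·(-12) − 4·(-58))/104 = -16/13.
At d = 12: f̂ = (-23/13)·(12) + (-16/13)·(1) = -292/13.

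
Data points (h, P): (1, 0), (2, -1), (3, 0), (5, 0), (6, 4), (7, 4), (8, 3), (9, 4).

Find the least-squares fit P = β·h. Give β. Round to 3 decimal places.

β = 0.409

XᵀX·[β]ᵀ = XᵀP reads: 269·β = 110.
β = 110/269 = 0.408922.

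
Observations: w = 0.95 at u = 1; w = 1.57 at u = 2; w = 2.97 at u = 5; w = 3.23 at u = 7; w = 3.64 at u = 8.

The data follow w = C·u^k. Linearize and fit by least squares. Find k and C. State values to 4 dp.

Let Y = ln w. Fitting Y = k·ln u + ln C by least squares:
Σln u = 6.3279, Σ(ln u)² = 11.1814, Σln w = 3.9528, Σln u·ln w = 7.0328.
Equations: 11.1814·k + 6.3279·ln C = 7.0328;  6.3279·k + 5·ln C = 3.9528.
Δ = 11.1814·5 − (6.3279)² = 15.8642; k = (7.0328·5 − 6.3279·3.9528)/15.8642 = 0.63986, ln C = (11.1814·3.9528 − 6.3279·7.0328)/15.8642 = -0.01923, so C = exp(-0.01923) = 0.98095.

k = 0.6399, C = 0.9810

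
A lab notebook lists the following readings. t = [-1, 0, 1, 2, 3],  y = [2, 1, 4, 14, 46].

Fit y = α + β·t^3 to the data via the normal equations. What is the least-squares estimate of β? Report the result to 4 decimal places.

β = 1.6127

Normal-equation sums: Σ1 = 5, Σt^3 = 35, Σt^3·t^3 = 795.
Right-hand side: Σy = 67, Σt^3·y = 1356.
MᵀM·[α, β]ᵀ = Mᵀy becomes [[5, 35]; [35, 795]]·[α, β]ᵀ = [67, 1356]ᵀ.
Eliminating β: 795·(row 1) − 35·(row 2) gives 2750·α = 795·67 − 35·1356 = 5805, so α = 1161/550.
Then β = (1356 − 35·(1161/550))/795 = 887/550.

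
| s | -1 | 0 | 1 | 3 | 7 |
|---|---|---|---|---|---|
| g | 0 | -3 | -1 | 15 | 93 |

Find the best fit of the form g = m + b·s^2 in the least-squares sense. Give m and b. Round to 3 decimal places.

XᵀX·[m, b]ᵀ = Xᵀg reads: 5·m + 60·b = 104;  60·m + 2484·b = 4691.
det = 5·2484 − 60² = 8820.
m = (104·2484 − 60·4691)/8820 = -1927/735; b = (5·4691 − 60·104)/8820 = 3443/1764.

m = -2.622, b = 1.952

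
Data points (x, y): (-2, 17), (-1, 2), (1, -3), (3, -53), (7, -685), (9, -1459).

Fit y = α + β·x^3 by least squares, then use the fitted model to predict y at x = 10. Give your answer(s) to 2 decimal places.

ŷ = -2000.83

With design matrix A, AᵀA = [[6, 1091]; [1091, 649885]] and Aᵀy = [-2181, -1300138]ᵀ.
det = 6·649885 − 1091² = 2709029.
α = ((-2181)·649885 − 1091·(-1300138))/2709029 = 1051373/2709029; β = (6·(-1300138) − 1091·(-2181))/2709029 = -5421357/2709029.
At x = 10: ŷ = (1051373/2709029)·(1) + (-5421357/2709029)·(1000) = -5420305627/2709029.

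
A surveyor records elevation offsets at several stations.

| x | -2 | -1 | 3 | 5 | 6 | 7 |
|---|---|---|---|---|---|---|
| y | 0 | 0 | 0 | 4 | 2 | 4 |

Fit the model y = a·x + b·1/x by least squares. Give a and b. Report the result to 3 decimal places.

a = 0.534, b = -1.034

Entries of AᵀA: Σx·x = 124, Σx·1/x = 6, Σ1/x·1/x = 31957/22050.
For Aᵀy: Σx·y = 60, Σ1/x·y = 179/105.
So AᵀA·[a, b]ᵀ = Aᵀy: [[124, 6]; [6, 31957/22050]]·[a, b]ᵀ = [60, 179/105]ᵀ.
det = 124·(31957/22050) − 6² = 1584434/11025.
a = (60·(31957/22050) − 6·(179/105))/(1584434/11025) = 422970/792217; b = (124·(179/105) − 6·60)/(1584434/11025) = -819210/792217.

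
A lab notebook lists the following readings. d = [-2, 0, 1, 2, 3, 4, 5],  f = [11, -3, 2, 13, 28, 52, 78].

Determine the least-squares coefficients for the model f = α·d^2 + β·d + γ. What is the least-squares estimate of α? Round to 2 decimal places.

Entries of AᵀA: Σd^2·d^2 = 995, Σd^2·d = 217, Σd^2 = 59, Σd·d = 59, Σd = 13, Σ1 = 7.
Right-hand side: Σd^2·f = 3132, Σd·f = 688, Σf = 181.
Normal equations: [[995, 217, 59]; [217, 59, 13]; [59, 13, 7]]·[α, β, γ]ᵀ = [3132, 688, 181]ᵀ.
Solving the 3×3 system (Gaussian elimination) gives α = 4549/1452, β = 637/1452, γ = -15/11.

α = 3.13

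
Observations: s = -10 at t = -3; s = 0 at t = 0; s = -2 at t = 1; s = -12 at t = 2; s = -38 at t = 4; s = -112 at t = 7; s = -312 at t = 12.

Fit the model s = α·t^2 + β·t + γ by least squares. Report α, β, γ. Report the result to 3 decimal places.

α = -1.998, β = -2.130, γ = 1.205

Setting ∂/∂α … = 0 gives: 23491·α + 2117·β + 223·γ = -51164;  2117·α + 223·β + 23·γ = -4676;  223·α + 23·β + 7·γ = -486.
Row-reducing yields α = -194065/97153, β = -620773/291459, γ = 351170/291459.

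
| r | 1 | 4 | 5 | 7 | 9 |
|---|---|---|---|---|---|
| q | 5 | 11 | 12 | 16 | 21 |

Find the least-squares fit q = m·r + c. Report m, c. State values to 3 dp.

m = 1.957, c = 2.826

Sums needed: Σr·r = 172, Σr = 26, Σ1 = 5.
Right-hand side: Σr·q = 410, Σq = 65.
Determinant 172·5 − 26² = 184.
m = (410·5 − 26·65)/184 = 45/23; c = (172·65 − 26·410)/184 = 65/23.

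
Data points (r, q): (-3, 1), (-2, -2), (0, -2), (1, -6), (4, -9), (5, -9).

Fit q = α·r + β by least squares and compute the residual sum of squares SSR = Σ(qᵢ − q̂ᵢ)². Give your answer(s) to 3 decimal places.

SSR = 6.177

From the data, Σr·r = 55, Σr = 5, Σ1 = 6.
For Aᵀq: Σr·q = -86, Σq = -27.
AᵀA·[α, β]ᵀ = Aᵀq becomes [[55, 5]; [5, 6]]·[α, β]ᵀ = [-86, -27]ᵀ.
Δ = 55·6 − 5² = 305.
α = ((-86)·6 − 5·(-27))/305 = -381/305; β = (55·(-27) − 5·(-86))/305 = -211/61.
Residuals: 217/305, -317/305, 89/61, -394/305, -166/305, 43/61; SSR = 1884/305.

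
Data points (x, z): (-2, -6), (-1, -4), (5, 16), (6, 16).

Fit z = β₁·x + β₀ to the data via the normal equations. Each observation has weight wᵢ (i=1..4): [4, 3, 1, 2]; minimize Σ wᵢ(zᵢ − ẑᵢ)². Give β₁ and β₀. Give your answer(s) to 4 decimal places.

β₁ = 2.8897, β₀ = -0.5338

Forming AᵀWA = [[116, 6]; [6, 10]] and AᵀWz = [332, 12]ᵀ gives AᵀWA·[β₁, β₀]ᵀ = AᵀWz.
Eliminating β₀: 10·(row 1) − 6·(row 2) gives 1124·β₁ = 10·332 − 6·12 = 3248, so β₁ = 812/281.
Then β₀ = (12 − 6·(812/281))/10 = -150/281.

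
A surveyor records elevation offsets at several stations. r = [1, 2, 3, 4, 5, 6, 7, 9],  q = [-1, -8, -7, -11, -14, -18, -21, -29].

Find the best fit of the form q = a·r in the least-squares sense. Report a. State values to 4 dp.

Setting ∂/∂a … = 0 gives: 221·a = -668.
a = (-668)/221 = -3.02262.

a = -3.0226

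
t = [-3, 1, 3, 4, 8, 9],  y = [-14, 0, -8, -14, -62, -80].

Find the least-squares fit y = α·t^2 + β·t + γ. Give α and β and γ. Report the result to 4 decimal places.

From the data, Σt^2·t^2 = 11076, Σt^2·t = 1306, Σt^2 = 180, Σt·t = 180, Σt = 22, Σ1 = 6.
For Mᵀy: Σt^2·y = -10870, Σt·y = -1254, Σy = -178.
MᵀM·[α, β, γ]ᵀ = Mᵀy becomes [[11076, 1306, 180]; [1306, 180, 22]; [180, 22, 6]]·[α, β, γ]ᵀ = [-10870, -1254, -178]ᵀ.
Row-reducing yields α = -40213/36625, β = 39803/36625, γ = -26096/36625.

α = -1.0980, β = 1.0868, γ = -0.7125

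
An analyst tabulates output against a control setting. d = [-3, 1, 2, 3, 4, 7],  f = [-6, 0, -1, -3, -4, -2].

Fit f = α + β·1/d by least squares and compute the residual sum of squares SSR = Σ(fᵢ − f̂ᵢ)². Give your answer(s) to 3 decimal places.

From the data, Σ1 = 6, Σ1/d = 53/28, Σ1/d·1/d = 10973/7056.
For Xᵀf: Σf = -16, Σ1/d·f = -11/14.
Normal equations: [[6, 53/28]; [53/28, 10973/7056]]·[α, β]ᵀ = [-16, -11/14]ᵀ.
Determinant 6·(10973/7056) − (53/28)² = 13519/2352.
α = ((-16)·(10973/7056) − (53/28)·(-11/14))/(13519/2352) = -165074/40557; β = (6·(-11/14) − (53/28)·(-16))/(13519/2352) = 60144/13519.
Residuals: -18124/40557, -15358/40557, 34301/40557, -16741/40557, -3842/3687, 58184/40557; SSR = 177346/40557.

SSR = 4.373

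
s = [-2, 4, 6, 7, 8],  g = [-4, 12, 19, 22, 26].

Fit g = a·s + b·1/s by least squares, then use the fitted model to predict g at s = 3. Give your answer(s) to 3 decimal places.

ĝ = 8.180

The normal system XᵀX·[a, b]ᵀ = Xᵀg is [[169, 5]; [5, 10621/28224]]·[a, b]ᵀ = [532, 1223/84]ᵀ.
Δ = 169·(10621/28224) − 5² = 1089349/28224.
a = (532·(10621/28224) − 5·(1223/84))/(1089349/28224) = 3595732/1089349; b = (169·(1223/84) − 5·532)/(1089349/28224) = -5629008/1089349.
At s = 3: ĝ = (3595732/1089349)·(3) + (-5629008/1089349)·(1/3) = 8910860/1089349.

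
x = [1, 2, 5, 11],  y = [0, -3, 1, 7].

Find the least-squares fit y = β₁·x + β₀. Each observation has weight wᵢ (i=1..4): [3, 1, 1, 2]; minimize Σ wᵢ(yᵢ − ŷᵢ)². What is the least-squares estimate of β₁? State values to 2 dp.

β₁ = 0.77

Setting ∂/∂β₁ … = 0 gives: 274·β₁ + 32·β₀ = 153;  32·β₁ + 7·β₀ = 12.
Determinant 274·7 − 32² = 894.
β₁ = (153·7 − 32·12)/894 = 229/298; β₀ = (274·12 − 32·153)/894 = -268/149.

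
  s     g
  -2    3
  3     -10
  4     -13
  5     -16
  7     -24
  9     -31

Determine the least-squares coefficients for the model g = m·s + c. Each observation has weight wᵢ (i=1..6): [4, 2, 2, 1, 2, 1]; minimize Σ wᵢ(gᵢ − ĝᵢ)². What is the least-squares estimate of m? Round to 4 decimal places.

m = -2.9798

Entries of MᵀWM: Σwᵢ·s·s = 270, Σwᵢ·s = 34, Σwᵢ·1 = 12.
For MᵀWg: Σwᵢ·s·g = -883, Σwᵢ·g = -129.
So MᵀWM·[m, c]ᵀ = MᵀWg: [[270, 34]; [34, 12]]·[m, c]ᵀ = [-883, -129]ᵀ.
Δ = 270·12 − 34² = 2084.
m = ((-883)·12 − 34·(-129))/2084 = -3105/1042; c = (270·(-129) − 34·(-883))/2084 = -1202/521.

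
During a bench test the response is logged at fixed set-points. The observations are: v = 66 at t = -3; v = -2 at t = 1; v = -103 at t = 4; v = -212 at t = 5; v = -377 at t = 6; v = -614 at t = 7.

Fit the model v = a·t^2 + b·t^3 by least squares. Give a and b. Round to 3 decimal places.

From the data, Σt^2·t^2 = 4660, Σt^2·t^3 = 28490, Σt^3·t^3 = 184756.
And Σt^2·v = -50014, Σt^3·v = -326910.
XᵀX·[a, b]ᵀ = Xᵀv becomes [[4660, 28490]; [28490, 184756]]·[a, b]ᵀ = [-50014, -326910]ᵀ.
Δ = 4660·184756 − 28490² = 49282860.
a = ((-50014)·184756 − 28490·(-326910))/49282860 = 1665439/1120065; b = (4660·(-326910) − 28490·(-50014))/49282860 = -4925087/2464143.

a = 1.487, b = -1.999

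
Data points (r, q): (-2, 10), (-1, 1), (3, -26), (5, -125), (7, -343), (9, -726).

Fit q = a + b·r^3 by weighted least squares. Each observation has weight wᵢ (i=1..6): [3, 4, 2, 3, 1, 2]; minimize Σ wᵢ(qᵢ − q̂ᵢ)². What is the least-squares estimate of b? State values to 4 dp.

b = -0.9974

From the data, Σwᵢ·1 = 15, Σwᵢ·r^3 = 2202, Σwᵢ·r^3·r^3 = 1229060.
For AᵀWq: Σwᵢ·q = -2188, Σwᵢ·r^3·q = -1224680.
Eliminating b: 1229060·(row 1) − 2202·(row 2) gives 13587096·a = 1229060·(-2188) − 2202·(-1224680) = 7562080, so a = 945260/1698387.
Then b = ((-1224680) − 2202·(945260/1698387))/1229060 = -564676/566129.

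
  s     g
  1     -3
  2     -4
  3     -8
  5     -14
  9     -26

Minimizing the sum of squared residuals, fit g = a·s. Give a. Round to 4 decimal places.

Sums needed: Σs·s = 120.
Moment sums: Σs·g = -339.
Normal equations: [[120]]·[a]ᵀ = [-339]ᵀ.
Hence a = -339 / 120 ≈ -2.825.

a = -2.8250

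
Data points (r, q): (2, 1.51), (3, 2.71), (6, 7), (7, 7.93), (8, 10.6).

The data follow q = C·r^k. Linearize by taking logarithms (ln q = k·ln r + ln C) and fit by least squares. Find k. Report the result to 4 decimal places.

k = 1.3689

Linearized form: ln q = k·ln r + ln C. From the 5 transformed points,
Σln r = 7.6089, Σ(ln r)² = 13.0084, Σln q = 7.7865, Σln r·ln q = 13.8061.
Equations: 13.0084·k + 7.6089·ln C = 13.8061;  7.6089·k + 5·ln C = 7.7865.
Δ = 13.0084·5 − (7.6089)² = 7.1473; k = (13.8061·5 − 7.6089·7.7865)/7.1473 = 1.36892, ln C = (13.0084·7.7865 − 7.6089·13.8061)/7.1473 = -0.52589.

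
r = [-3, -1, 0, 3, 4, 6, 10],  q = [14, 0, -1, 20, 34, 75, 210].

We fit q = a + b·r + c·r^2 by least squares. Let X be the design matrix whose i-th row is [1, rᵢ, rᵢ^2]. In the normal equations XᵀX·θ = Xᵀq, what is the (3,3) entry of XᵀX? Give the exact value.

Row 3 ↔ basis r^2, column 3 ↔ basis r^2, so (XᵀX)_{3,3} = Σᵢ (r^2)·(r^2) = (9)·(9) + (1)·(1) + (0)·(0) + (9)·(9) + (16)·(16) + (36)·(36) + (100)·(100) = 11715.

11715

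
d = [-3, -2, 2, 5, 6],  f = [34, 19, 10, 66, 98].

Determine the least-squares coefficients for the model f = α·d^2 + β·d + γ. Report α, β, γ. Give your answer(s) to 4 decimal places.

α = 2.9723, β = -1.9564, γ = 2.1627

Normal-equation sums: Σd^2·d^2 = 2034, Σd^2·d = 314, Σd^2 = 78, Σd·d = 78, Σd = 8, Σ1 = 5.
For Mᵀf: Σd^2·f = 5600, Σd·f = 798, Σf = 227.
Normal equations: [[2034, 314, 78]; [314, 78, 8]; [78, 8, 5]]·[α, β, γ]ᵀ = [5600, 798, 227]ᵀ.
Inverting the 3×3 Gram matrix, [α, β, γ]ᵀ = [32481/10928, -21379/10928, 11817/5464]ᵀ.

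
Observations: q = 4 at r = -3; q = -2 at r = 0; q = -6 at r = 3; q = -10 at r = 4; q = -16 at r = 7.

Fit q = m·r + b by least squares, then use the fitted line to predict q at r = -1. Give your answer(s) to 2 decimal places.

q̂ = 0.31

The normal system MᵀM·[m, b]ᵀ = Mᵀq is [[83, 11]; [11, 5]]·[m, b]ᵀ = [-182, -30]ᵀ.
Δ = 83·5 − 11² = 294.
m = ((-182)·5 − 11·(-30))/294 = -290/147; b = (83·(-30) − 11·(-182))/294 = -244/147.
At r = -1: q̂ = (-290/147)·(-1) + (-244/147)·(1) = 46/147.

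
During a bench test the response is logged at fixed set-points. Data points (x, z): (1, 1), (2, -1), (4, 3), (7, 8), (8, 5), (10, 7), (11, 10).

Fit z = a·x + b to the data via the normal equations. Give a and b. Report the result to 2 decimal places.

Entries of MᵀM: Σx·x = 355, Σx = 43, Σ1 = 7.
For Mᵀz: Σx·z = 287, Σz = 33.
MᵀM·[a, b]ᵀ = Mᵀz becomes [[355, 43]; [43, 7]]·[a, b]ᵀ = [287, 33]ᵀ.
Eliminating b: 7·(row 1) − 43·(row 2) gives 636·a = 7·287 − 43·33 = 590, so a = 295/318.
Then b = (33 − 43·(295/318))/7 = -313/318.

a = 0.93, b = -0.98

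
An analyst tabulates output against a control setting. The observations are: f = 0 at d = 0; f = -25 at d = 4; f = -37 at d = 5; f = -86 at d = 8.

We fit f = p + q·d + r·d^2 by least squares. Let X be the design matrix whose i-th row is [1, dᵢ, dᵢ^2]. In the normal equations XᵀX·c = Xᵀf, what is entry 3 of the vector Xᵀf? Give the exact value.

Entry 3 ↔ basis d^2, so (Xᵀf)_{3} = Σᵢ (d^2)·fᵢ = (0)·(0) + (16)·(-25) + (25)·(-37) + (64)·(-86) = -6829.

-6829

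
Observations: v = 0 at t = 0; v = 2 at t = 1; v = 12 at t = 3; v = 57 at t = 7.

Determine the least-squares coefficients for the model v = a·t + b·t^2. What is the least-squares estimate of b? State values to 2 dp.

b = 1.03

The normal system AᵀA·[a, b]ᵀ = Aᵀv is [[59, 371]; [371, 2483]]·[a, b]ᵀ = [437, 2903]ᵀ.
det = 59·2483 − 371² = 8856.
a = (437·2483 − 371·2903)/8856 = 1343/1476; b = (59·2903 − 371·437)/8856 = 1525/1476.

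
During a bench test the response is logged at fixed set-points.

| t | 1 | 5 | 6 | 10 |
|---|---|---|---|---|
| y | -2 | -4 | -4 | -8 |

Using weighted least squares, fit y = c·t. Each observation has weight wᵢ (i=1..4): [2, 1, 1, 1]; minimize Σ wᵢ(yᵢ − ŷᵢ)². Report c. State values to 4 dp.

Compute the Gram sums: Σwᵢ·t·t = 163.
Right-hand side: Σwᵢ·t·y = -128.
MᵀWM·[c]ᵀ = MᵀWy becomes [[163]]·[c]ᵀ = [-128]ᵀ.
Hence c = -128 / 163 ≈ -0.785276.

c = -0.7853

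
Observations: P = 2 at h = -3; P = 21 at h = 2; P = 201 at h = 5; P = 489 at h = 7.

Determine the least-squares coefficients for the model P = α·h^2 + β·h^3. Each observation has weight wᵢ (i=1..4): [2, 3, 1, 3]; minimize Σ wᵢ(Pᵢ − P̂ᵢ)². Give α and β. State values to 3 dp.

Sums needed: Σwᵢ·h^2·h^2 = 8038, Σwᵢ·h^2·h^3 = 53156, Σwᵢ·h^3·h^3 = 370222.
And Σwᵢ·h^2·P = 77196, Σwᵢ·h^3·P = 528702.
MᵀWM·[α, β]ᵀ = MᵀWP becomes [[8038, 53156]; [53156, 370222]]·[α, β]ᵀ = [77196, 528702]ᵀ.
det = 8038·370222 − 53156² = 150284100.
α = (77196·370222 − 53156·528702)/150284100 = 1586580/500947; β = (8038·528702 − 53156·77196)/150284100 = 487587/500947.

α = 3.167, β = 0.973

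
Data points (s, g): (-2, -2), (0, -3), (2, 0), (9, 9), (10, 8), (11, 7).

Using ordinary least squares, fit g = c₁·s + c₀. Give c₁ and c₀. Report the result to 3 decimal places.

c₁ = 0.919, c₀ = -1.427

AᵀA·[c₁, c₀]ᵀ = Aᵀg reads: 310·c₁ + 30·c₀ = 242;  30·c₁ + 6·c₀ = 19.
(Σs·s = 310, Σs = 30, Σ1 = 6, Σs·g = 242, Σg = 19.)
Δ = 310·6 − 30² = 960.
c₁ = (242·6 − 30·19)/960 = 147/160; c₀ = (310·19 − 30·242)/960 = -137/96.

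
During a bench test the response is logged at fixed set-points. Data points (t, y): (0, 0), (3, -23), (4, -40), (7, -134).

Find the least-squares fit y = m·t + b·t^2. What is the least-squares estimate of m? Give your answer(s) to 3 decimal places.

Compute the Gram sums: Σt·t = 74, Σt·t^2 = 434, Σt^2·t^2 = 2738.
For Xᵀy: Σt·y = -1167, Σt^2·y = -7413.
XᵀX·[m, b]ᵀ = Xᵀy becomes [[74, 434]; [434, 2738]]·[m, b]ᵀ = [-1167, -7413]ᵀ.
Δ = 74·2738 − 434² = 14256.
m = ((-1167)·2738 − 434·(-7413))/14256 = 611/396; b = (74·(-7413) − 434·(-1167))/14256 = -1169/396.

m = 1.543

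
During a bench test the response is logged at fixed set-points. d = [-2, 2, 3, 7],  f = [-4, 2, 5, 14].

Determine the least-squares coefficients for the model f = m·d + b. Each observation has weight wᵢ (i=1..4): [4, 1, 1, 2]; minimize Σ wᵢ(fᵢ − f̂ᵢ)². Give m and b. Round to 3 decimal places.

Compute the Gram sums: Σwᵢ·d·d = 127, Σwᵢ·d = 11, Σwᵢ·1 = 8.
Right-hand side: Σwᵢ·d·f = 247, Σwᵢ·f = 19.
So AᵀWA·[m, b]ᵀ = AᵀWf: [[127, 11]; [11, 8]]·[m, b]ᵀ = [247, 19]ᵀ.
det = 127·8 − 11² = 895.
m = (247·8 − 11·19)/895 = 1767/895; b = (127·19 − 11·247)/895 = -304/895.

m = 1.974, b = -0.340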